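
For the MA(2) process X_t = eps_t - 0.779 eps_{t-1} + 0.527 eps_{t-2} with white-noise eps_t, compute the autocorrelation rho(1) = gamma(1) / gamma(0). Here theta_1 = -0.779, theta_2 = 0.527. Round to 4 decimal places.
\rho(1) = -0.6312

For an MA(q) process with theta_0 = 1, the autocovariance is
  gamma(k) = sigma^2 * sum_{i=0..q-k} theta_i * theta_{i+k},
and rho(k) = gamma(k) / gamma(0). Sigma^2 cancels.
  numerator   = (1)*(-0.779) + (-0.779)*(0.527) = -1.189533.
  denominator = (1)^2 + (-0.779)^2 + (0.527)^2 = 1.88457.
  rho(1) = -1.189533 / 1.88457 = -0.6312.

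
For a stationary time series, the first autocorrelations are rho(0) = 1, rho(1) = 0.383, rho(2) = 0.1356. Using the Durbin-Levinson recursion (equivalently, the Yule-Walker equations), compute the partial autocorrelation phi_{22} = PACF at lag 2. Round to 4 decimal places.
\phi_{22} = -0.0130

The PACF at lag k is phi_{kk}, the last component of the solution
to the Yule-Walker system G_k phi = r_k where
  (G_k)_{ij} = rho(|i - j|), (r_k)_i = rho(i), i,j = 1..k.
Equivalently, Durbin-Levinson gives phi_{kk} iteratively:
  phi_{11} = rho(1)
  phi_{kk} = [rho(k) - sum_{j=1..k-1} phi_{k-1,j} rho(k-j)]
            / [1 - sum_{j=1..k-1} phi_{k-1,j} rho(j)],
  phi_{k,j} = phi_{k-1,j} - phi_{kk} phi_{k-1,k-j},  j = 1..k-1.
Step k = 1:
  phi_11 = rho(1) = 0.383.
Step k = 2:
  phi_22 = [rho(2) - phi_11 rho(1)] / [1 - phi_11 rho(1)] = [0.1356 - (0.383)(0.383)] / [1 - (0.383)(0.383)]
         = -0.011089 / 0.853311 = -0.013.
Therefore phi_{22} = -0.0130.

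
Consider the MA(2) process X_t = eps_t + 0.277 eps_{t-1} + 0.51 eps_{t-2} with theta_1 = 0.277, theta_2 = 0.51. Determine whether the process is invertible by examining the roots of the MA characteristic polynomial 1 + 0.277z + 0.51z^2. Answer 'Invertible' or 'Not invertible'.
\text{Invertible}

The MA(q) characteristic polynomial is P(z) = 1 + 0.277z + 0.51z^2.
Invertibility requires all roots to lie outside the unit circle, i.e. |z| > 1 for every root.
Set 1 + (0.277) z + (0.51) z^2 = 0, i.e. a z^2 + b z + c = 0 with a = 0.51, b = 0.277, c = 1.
Discriminant D = b^2 - 4ac = (0.277)^2 - 4*(0.51)*1 = 0.076729 - (2.04) = -1.963271.
D < 0, so the roots are the complex-conjugate pair z = (-b +/- i sqrt(-D)) / (2a) = -0.2716 +/- 1.3737i.
For a conjugate pair |z|^2 = z * conj(z) = (product of roots) = c/a = 1/(0.51) = 1.960784, so |z| = sqrt(1.960784) = 1.4003 for both roots.
Moduli of all roots: 1.4003, 1.4003.
All moduli strictly greater than 1? Yes.
Verdict: Invertible.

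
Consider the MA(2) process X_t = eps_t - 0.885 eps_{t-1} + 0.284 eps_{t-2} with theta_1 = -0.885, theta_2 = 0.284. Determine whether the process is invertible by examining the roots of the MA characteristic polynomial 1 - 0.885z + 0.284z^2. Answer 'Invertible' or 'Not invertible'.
\text{Invertible}

The MA(q) characteristic polynomial is P(z) = 1 - 0.885z + 0.284z^2.
Invertibility requires all roots to lie outside the unit circle, i.e. |z| > 1 for every root.
Set 1 + (-0.885) z + (0.284) z^2 = 0, i.e. a z^2 + b z + c = 0 with a = 0.284, b = -0.885, c = 1.
Discriminant D = b^2 - 4ac = (-0.885)^2 - 4*(0.284)*1 = 0.783225 - (1.136) = -0.352775.
D < 0, so the roots are the complex-conjugate pair z = (-b +/- i sqrt(-D)) / (2a) = 1.5581 +/- 1.0457i.
For a conjugate pair |z|^2 = z * conj(z) = (product of roots) = c/a = 1/(0.284) = 3.521127, so |z| = sqrt(3.521127) = 1.8765 for both roots.
Moduli of all roots: 1.8765, 1.8765.
All moduli strictly greater than 1? Yes.
Verdict: Invertible.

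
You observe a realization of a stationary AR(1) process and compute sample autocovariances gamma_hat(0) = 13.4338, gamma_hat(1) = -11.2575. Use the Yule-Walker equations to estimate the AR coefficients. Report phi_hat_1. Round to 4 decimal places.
\hat\phi_{1} = -0.8380

The Yule-Walker equations for an AR(p) process read, in matrix form,
  Gamma_p phi = r_p,   with   (Gamma_p)_{ij} = gamma(|i - j|),
                       (r_p)_i = gamma(i),   i,j = 1..p.
Substitute the sample gammas (Toeplitz matrix and right-hand side of size 1):
  Gamma_p = [[13.4338]]
  r_p     = [-11.2575]
With p = 1 this is the single equation gamma(0) phi_1 = gamma(1):
  phi_hat_1 = gamma(1) / gamma(0) = -11.2575 / 13.4338 = -0.8380.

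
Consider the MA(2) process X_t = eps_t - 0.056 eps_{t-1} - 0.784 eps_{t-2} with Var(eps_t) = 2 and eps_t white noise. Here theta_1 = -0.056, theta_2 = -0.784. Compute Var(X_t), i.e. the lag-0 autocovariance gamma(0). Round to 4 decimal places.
\gamma(0) = 3.2356

For an MA(q) process X_t = eps_t + sum_i theta_i eps_{t-i} with
Var(eps_t) = sigma^2, the variance is
  gamma(0) = sigma^2 * (1 + sum_i theta_i^2).
  sum_i theta_i^2 = (-0.056)^2 + (-0.784)^2 = 0.003136 + 0.614656 = 0.617792.
  gamma(0) = 2 * (1 + 0.617792) = 2 * 1.617792 = 3.235584, which rounds to 3.2356.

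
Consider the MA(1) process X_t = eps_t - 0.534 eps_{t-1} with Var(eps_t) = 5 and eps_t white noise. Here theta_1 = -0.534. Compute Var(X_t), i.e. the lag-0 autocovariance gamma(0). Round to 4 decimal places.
\gamma(0) = 6.4258

For an MA(q) process X_t = eps_t + sum_i theta_i eps_{t-i} with
Var(eps_t) = sigma^2, the variance is
  gamma(0) = sigma^2 * (1 + sum_i theta_i^2).
  sum_i theta_i^2 = (-0.534)^2 = 0.285156.
  gamma(0) = 5 * (1 + 0.285156) = 5 * 1.285156 = 6.42578, which rounds to 6.4258.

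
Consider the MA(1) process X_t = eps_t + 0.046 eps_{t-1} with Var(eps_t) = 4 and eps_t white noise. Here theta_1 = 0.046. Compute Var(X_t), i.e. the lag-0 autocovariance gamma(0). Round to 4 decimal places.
\gamma(0) = 4.0085

For an MA(q) process X_t = eps_t + sum_i theta_i eps_{t-i} with
Var(eps_t) = sigma^2, the variance is
  gamma(0) = sigma^2 * (1 + sum_i theta_i^2).
  sum_i theta_i^2 = (0.046)^2 = 0.002116.
  gamma(0) = 4 * (1 + 0.002116) = 4 * 1.002116 = 4.008464, which rounds to 4.0085.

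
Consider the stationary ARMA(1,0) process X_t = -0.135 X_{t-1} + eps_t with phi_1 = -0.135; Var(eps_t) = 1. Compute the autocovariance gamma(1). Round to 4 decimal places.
\gamma(1) = -0.1375

Multiply the model equation by X_{t-k} and take expectations. With theta_0 = psi_0 = 1 and psi_j the MA(infinity) weights, this gives
  gamma(k) - sum_i phi_i gamma(k-i) = c_k,
  c_k = sigma^2 * sum_{j=k..q} theta_j psi_{j-k}   (c_k = 0 for k > q),
using gamma(-m) = gamma(m).
Pure AR (q = 0): c_0 = sigma^2 = 1, c_k = 0 for k >= 1.
Equations for k = 0 and k = 1 (AR order 1):
  gamma(0) = phi_1 gamma(1) + c_0
  gamma(1) = phi_1 gamma(0) + c_1
Substituting the second into the first: gamma(0) (1 - phi_1^2) = c_0 + phi_1 c_1, so
  gamma(0) = c_0 / (1 - phi_1^2) = 1 / (1 - (-0.135)^2) = 1 / 0.981775 = 1.018563.
  gamma(1) = phi_1 gamma(0) = (-0.135)(1.018563) = -0.137506.
Therefore gamma(1) = -0.1375 (to 4 decimal places).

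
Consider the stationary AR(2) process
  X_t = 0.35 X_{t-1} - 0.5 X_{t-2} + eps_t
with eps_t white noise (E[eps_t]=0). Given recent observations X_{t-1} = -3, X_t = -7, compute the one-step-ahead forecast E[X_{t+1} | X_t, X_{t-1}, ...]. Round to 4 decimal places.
E[X_{t+1} \mid \mathcal F_t] = -0.9500

For an AR(p) model X_t = c + sum_i phi_i X_{t-i} + eps_t, the
one-step-ahead conditional mean is
  E[X_{t+1} | X_t, ...] = c + sum_i phi_i X_{t+1-i}.
Substitute known values:
  E[X_{t+1} | ...] = (0.35) * (-7) + (-0.5) * (-3)
                   = -0.9500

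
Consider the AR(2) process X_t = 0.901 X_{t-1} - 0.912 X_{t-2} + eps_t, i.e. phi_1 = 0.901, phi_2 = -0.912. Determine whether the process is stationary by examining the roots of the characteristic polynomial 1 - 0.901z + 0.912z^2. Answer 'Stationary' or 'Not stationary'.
\text{Stationary}

The AR(p) characteristic polynomial is P(z) = 1 - 0.901z + 0.912z^2.
Stationarity requires all roots to lie outside the unit circle, i.e. |z| > 1 for every root.
Set 1 + (-0.901) z + (0.912) z^2 = 0, i.e. a z^2 + b z + c = 0 with a = 0.912, b = -0.901, c = 1.
Discriminant D = b^2 - 4ac = (-0.901)^2 - 4*(0.912)*1 = 0.811801 - (3.648) = -2.836199.
D < 0, so the roots are the complex-conjugate pair z = (-b +/- i sqrt(-D)) / (2a) = 0.494 +/- 0.9233i.
For a conjugate pair |z|^2 = z * conj(z) = (product of roots) = c/a = 1/(0.912) = 1.096491, so |z| = sqrt(1.096491) = 1.0471 for both roots.
Moduli of all roots: 1.0471, 1.0471.
All moduli strictly greater than 1? Yes.
Verdict: Stationary.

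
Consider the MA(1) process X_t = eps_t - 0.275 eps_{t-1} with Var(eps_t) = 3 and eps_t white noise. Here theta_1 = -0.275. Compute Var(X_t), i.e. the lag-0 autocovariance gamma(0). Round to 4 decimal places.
\gamma(0) = 3.2269

For an MA(q) process X_t = eps_t + sum_i theta_i eps_{t-i} with
Var(eps_t) = sigma^2, the variance is
  gamma(0) = sigma^2 * (1 + sum_i theta_i^2).
  sum_i theta_i^2 = (-0.275)^2 = 0.075625.
  gamma(0) = 3 * (1 + 0.075625) = 3 * 1.075625 = 3.226875, which rounds to 3.2269.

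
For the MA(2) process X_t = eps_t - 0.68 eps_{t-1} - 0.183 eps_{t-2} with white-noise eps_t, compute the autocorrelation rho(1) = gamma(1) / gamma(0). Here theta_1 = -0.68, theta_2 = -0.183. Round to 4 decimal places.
\rho(1) = -0.3714

For an MA(q) process with theta_0 = 1, the autocovariance is
  gamma(k) = sigma^2 * sum_{i=0..q-k} theta_i * theta_{i+k},
and rho(k) = gamma(k) / gamma(0). Sigma^2 cancels.
  numerator   = (1)*(-0.68) + (-0.68)*(-0.183) = -0.55556.
  denominator = (1)^2 + (-0.68)^2 + (-0.183)^2 = 1.495889.
  rho(1) = -0.55556 / 1.495889 = -0.3714.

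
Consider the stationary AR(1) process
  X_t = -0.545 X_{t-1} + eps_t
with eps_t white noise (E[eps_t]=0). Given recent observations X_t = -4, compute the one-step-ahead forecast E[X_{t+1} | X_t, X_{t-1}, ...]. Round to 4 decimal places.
E[X_{t+1} \mid \mathcal F_t] = 2.1800

For an AR(p) model X_t = c + sum_i phi_i X_{t-i} + eps_t, the
one-step-ahead conditional mean is
  E[X_{t+1} | X_t, ...] = c + sum_i phi_i X_{t+1-i}.
Substitute known values:
  E[X_{t+1} | ...] = (-0.545) * (-4)
                   = 2.1800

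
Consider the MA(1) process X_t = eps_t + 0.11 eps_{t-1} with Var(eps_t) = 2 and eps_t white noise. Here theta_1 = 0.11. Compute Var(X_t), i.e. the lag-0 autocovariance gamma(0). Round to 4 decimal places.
\gamma(0) = 2.0242

For an MA(q) process X_t = eps_t + sum_i theta_i eps_{t-i} with
Var(eps_t) = sigma^2, the variance is
  gamma(0) = sigma^2 * (1 + sum_i theta_i^2).
  sum_i theta_i^2 = (0.11)^2 = 0.0121.
  gamma(0) = 2 * (1 + 0.0121) = 2 * 1.0121 = 2.0242.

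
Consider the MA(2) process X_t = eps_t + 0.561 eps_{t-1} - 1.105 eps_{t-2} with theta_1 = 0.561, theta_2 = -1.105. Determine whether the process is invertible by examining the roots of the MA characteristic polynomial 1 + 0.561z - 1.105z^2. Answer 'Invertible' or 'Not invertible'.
\text{Not invertible}

The MA(q) characteristic polynomial is P(z) = 1 + 0.561z - 1.105z^2.
Invertibility requires all roots to lie outside the unit circle, i.e. |z| > 1 for every root.
Set 1 + (0.561) z + (-1.105) z^2 = 0, i.e. a z^2 + b z + c = 0 with a = -1.105, b = 0.561, c = 1.
Discriminant D = b^2 - 4ac = (0.561)^2 - 4*(-1.105)*1 = 0.314721 - (-4.42) = 4.734721.
D >= 0, so the roots are real: z = (-b +/- sqrt(D)) / (2a) = (-0.561 +/- 2.175941) / (-2.21).
  z_1 = (-0.561 + 2.175941) / (-2.21) = -0.7307,   |z_1| = 0.7307.
  z_2 = (-0.561 - 2.175941) / (-2.21) = 1.2384,   |z_2| = 1.2384.
Moduli of all roots: 0.7307, 1.2384.
All moduli strictly greater than 1? No.
Verdict: Not invertible.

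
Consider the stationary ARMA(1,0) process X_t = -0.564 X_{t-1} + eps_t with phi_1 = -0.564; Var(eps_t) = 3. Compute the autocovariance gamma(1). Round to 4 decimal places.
\gamma(1) = -2.4813

Multiply the model equation by X_{t-k} and take expectations. With theta_0 = psi_0 = 1 and psi_j the MA(infinity) weights, this gives
  gamma(k) - sum_i phi_i gamma(k-i) = c_k,
  c_k = sigma^2 * sum_{j=k..q} theta_j psi_{j-k}   (c_k = 0 for k > q),
using gamma(-m) = gamma(m).
Pure AR (q = 0): c_0 = sigma^2 = 3, c_k = 0 for k >= 1.
Equations for k = 0 and k = 1 (AR order 1):
  gamma(0) = phi_1 gamma(1) + c_0
  gamma(1) = phi_1 gamma(0) + c_1
Substituting the second into the first: gamma(0) (1 - phi_1^2) = c_0 + phi_1 c_1, so
  gamma(0) = c_0 / (1 - phi_1^2) = 3 / (1 - (-0.564)^2) = 3 / 0.681904 = 4.399446.
  gamma(1) = phi_1 gamma(0) = (-0.564)(4.399446) = -2.481288.
Therefore gamma(1) = -2.4813 (to 4 decimal places).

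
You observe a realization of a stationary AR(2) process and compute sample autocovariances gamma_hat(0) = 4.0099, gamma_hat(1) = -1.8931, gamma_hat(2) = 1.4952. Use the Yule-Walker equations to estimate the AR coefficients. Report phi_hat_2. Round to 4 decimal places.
\hat\phi_{2} = 0.1930

The Yule-Walker equations for an AR(p) process read, in matrix form,
  Gamma_p phi = r_p,   with   (Gamma_p)_{ij} = gamma(|i - j|),
                       (r_p)_i = gamma(i),   i,j = 1..p.
Substitute the sample gammas (Toeplitz matrix and right-hand side of size 2):
  Gamma_p = [[4.0099, -1.8931], [-1.8931, 4.0099]]
  r_p     = [-1.8931, 1.4952]
Written out:
  4.0099 phi_1 - 1.8931 phi_2 = -1.8931
  -1.8931 phi_1 + 4.0099 phi_2 = 1.4952
Solve by Cramer's rule:
  det = gamma(0)^2 - gamma(1)^2 = (4.0099)^2 - (-1.8931)^2 = 16.07929801 - 3.58382761 = 12.4954704
  phi_hat_1 = [gamma(1) gamma(0) - gamma(1) gamma(2)] / det = [(-1.8931)(4.0099) - (-1.8931)(1.4952)] / 12.4954704 = -4.76057857 / 12.4954704 = -0.381
  phi_hat_2 = [gamma(0) gamma(2) - gamma(1)^2] / det = [(4.0099)(1.4952) - (-1.8931)^2] / 12.4954704 = 2.41177487 / 12.4954704 = 0.193
So phi_hat = [-0.3810, 0.1930].
Therefore phi_hat_2 = 0.1930.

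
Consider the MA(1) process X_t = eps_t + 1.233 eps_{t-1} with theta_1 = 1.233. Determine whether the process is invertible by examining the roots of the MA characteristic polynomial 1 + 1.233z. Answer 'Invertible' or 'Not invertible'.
\text{Not invertible}

The MA(q) characteristic polynomial is P(z) = 1 + 1.233z.
Invertibility requires all roots to lie outside the unit circle, i.e. |z| > 1 for every root.
This is linear in z: 1 + (1.233) z = 0  =>  z = -1/(1.233) = -0.81103,  |z| = 0.81103.
Moduli of all roots: 0.8110.
All moduli strictly greater than 1? No.
Verdict: Not invertible.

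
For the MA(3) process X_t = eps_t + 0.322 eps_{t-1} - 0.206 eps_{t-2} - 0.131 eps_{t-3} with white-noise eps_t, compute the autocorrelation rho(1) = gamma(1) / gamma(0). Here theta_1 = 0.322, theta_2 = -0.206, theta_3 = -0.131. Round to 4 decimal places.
\rho(1) = 0.2430

For an MA(q) process with theta_0 = 1, the autocovariance is
  gamma(k) = sigma^2 * sum_{i=0..q-k} theta_i * theta_{i+k},
and rho(k) = gamma(k) / gamma(0). Sigma^2 cancels.
  numerator   = (1)*(0.322) + (0.322)*(-0.206) + (-0.206)*(-0.131) = 0.282654.
  denominator = (1)^2 + (0.322)^2 + (-0.206)^2 + (-0.131)^2 = 1.163281.
  rho(1) = 0.282654 / 1.163281 = 0.2430.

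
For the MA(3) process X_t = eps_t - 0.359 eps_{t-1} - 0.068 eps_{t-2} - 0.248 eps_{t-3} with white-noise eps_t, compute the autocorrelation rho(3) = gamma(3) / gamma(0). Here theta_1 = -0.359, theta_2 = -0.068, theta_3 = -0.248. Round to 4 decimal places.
\rho(3) = -0.2075

For an MA(q) process with theta_0 = 1, the autocovariance is
  gamma(k) = sigma^2 * sum_{i=0..q-k} theta_i * theta_{i+k},
and rho(k) = gamma(k) / gamma(0). Sigma^2 cancels.
  numerator   = (1)*(-0.248) = -0.248.
  denominator = (1)^2 + (-0.359)^2 + (-0.068)^2 + (-0.248)^2 = 1.195009.
  rho(3) = -0.248 / 1.195009 = -0.2075.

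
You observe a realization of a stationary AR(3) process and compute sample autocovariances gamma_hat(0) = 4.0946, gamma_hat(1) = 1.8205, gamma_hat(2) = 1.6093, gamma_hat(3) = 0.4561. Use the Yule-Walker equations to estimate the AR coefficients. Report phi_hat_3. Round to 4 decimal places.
\hat\phi_{3} = -0.1710

The Yule-Walker equations for an AR(p) process read, in matrix form,
  Gamma_p phi = r_p,   with   (Gamma_p)_{ij} = gamma(|i - j|),
                       (r_p)_i = gamma(i),   i,j = 1..p.
Substitute the sample gammas (Toeplitz matrix and right-hand side of size 3):
  Gamma_p = [[4.0946, 1.8205, 1.6093], [1.8205, 4.0946, 1.8205], [1.6093, 1.8205, 4.0946]]
  r_p     = [1.8205, 1.6093, 0.4561]
Written out (R1..R3):
  (R1) 4.0946 phi_1 + 1.8205 phi_2 + 1.6093 phi_3 = 1.8205
  (R2) 1.8205 phi_1 + 4.0946 phi_2 + 1.8205 phi_3 = 1.6093
  (R3) 1.6093 phi_1 + 1.8205 phi_2 + 4.0946 phi_3 = 0.4561
Gaussian elimination:
  R2 <- R2 - (1.8205/4.0946) R1 = R2 - (0.44461) R1:  3.285188 phi_2 + 1.104989 phi_3 = 0.799888
  R3 <- R3 - (1.6093/4.0946) R1 = R3 - (0.39303) R1:  1.104989 phi_2 + 3.462097 phi_3 = -0.259411
  R3 <- R3 - (1.104989/3.285188) R2 = R3 - (0.336355) R2:  3.090428 phi_3 = -0.528457
Back-substitution:
  phi_hat_3 = -0.528457 / 3.090428 = -0.170998
  phi_hat_2 = (0.799888 - (1.104989)(-0.170998)) / 3.285188 = 0.300999
  phi_hat_1 = (1.8205 - (1.8205)(0.300999) - (1.6093)(-0.170998)) / 4.0946 = 0.37799
So phi_hat = [0.3780, 0.3010, -0.1710].
Therefore phi_hat_3 = -0.1710.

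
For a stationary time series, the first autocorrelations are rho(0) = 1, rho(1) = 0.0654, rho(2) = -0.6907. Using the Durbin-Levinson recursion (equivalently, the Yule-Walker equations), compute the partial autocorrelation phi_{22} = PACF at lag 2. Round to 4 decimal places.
\phi_{22} = -0.6980

The PACF at lag k is phi_{kk}, the last component of the solution
to the Yule-Walker system G_k phi = r_k where
  (G_k)_{ij} = rho(|i - j|), (r_k)_i = rho(i), i,j = 1..k.
Equivalently, Durbin-Levinson gives phi_{kk} iteratively:
  phi_{11} = rho(1)
  phi_{kk} = [rho(k) - sum_{j=1..k-1} phi_{k-1,j} rho(k-j)]
            / [1 - sum_{j=1..k-1} phi_{k-1,j} rho(j)],
  phi_{k,j} = phi_{k-1,j} - phi_{kk} phi_{k-1,k-j},  j = 1..k-1.
Step k = 1:
  phi_11 = rho(1) = 0.0654.
Step k = 2:
  phi_22 = [rho(2) - phi_11 rho(1)] / [1 - phi_11 rho(1)] = [-0.6907 - (0.0654)(0.0654)] / [1 - (0.0654)(0.0654)]
         = -0.69497716 / 0.99572284 = -0.698.
Therefore phi_{22} = -0.6980.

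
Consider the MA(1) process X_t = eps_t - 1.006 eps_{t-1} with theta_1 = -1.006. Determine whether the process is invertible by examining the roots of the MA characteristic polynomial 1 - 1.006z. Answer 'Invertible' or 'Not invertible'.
\text{Not invertible}

The MA(q) characteristic polynomial is P(z) = 1 - 1.006z.
Invertibility requires all roots to lie outside the unit circle, i.e. |z| > 1 for every root.
This is linear in z: 1 + (-1.006) z = 0  =>  z = -1/(-1.006) = 0.994036,  |z| = 0.994036.
Moduli of all roots: 0.9940.
All moduli strictly greater than 1? No.
Verdict: Not invertible.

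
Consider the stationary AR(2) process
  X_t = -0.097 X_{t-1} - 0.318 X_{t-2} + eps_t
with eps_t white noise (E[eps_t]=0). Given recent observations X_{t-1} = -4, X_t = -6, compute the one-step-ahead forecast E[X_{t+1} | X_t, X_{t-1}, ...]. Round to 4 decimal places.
E[X_{t+1} \mid \mathcal F_t] = 1.8540

For an AR(p) model X_t = c + sum_i phi_i X_{t-i} + eps_t, the
one-step-ahead conditional mean is
  E[X_{t+1} | X_t, ...] = c + sum_i phi_i X_{t+1-i}.
Substitute known values:
  E[X_{t+1} | ...] = (-0.097) * (-6) + (-0.318) * (-4)
                   = 1.8540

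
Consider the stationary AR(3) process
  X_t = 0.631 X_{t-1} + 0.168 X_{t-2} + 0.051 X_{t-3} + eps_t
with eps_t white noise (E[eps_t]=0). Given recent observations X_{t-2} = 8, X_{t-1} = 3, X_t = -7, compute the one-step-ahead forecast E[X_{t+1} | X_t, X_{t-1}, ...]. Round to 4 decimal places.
E[X_{t+1} \mid \mathcal F_t] = -3.5050

For an AR(p) model X_t = c + sum_i phi_i X_{t-i} + eps_t, the
one-step-ahead conditional mean is
  E[X_{t+1} | X_t, ...] = c + sum_i phi_i X_{t+1-i}.
Substitute known values:
  E[X_{t+1} | ...] = (0.631) * (-7) + (0.168) * (3) + (0.051) * (8)
                   = -3.5050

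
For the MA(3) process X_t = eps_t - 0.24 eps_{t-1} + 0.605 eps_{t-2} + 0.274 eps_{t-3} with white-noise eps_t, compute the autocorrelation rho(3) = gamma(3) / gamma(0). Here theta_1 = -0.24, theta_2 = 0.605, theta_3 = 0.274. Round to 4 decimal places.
\rho(3) = 0.1828

For an MA(q) process with theta_0 = 1, the autocovariance is
  gamma(k) = sigma^2 * sum_{i=0..q-k} theta_i * theta_{i+k},
and rho(k) = gamma(k) / gamma(0). Sigma^2 cancels.
  numerator   = (1)*(0.274) = 0.274.
  denominator = (1)^2 + (-0.24)^2 + (0.605)^2 + (0.274)^2 = 1.498701.
  rho(3) = 0.274 / 1.498701 = 0.1828.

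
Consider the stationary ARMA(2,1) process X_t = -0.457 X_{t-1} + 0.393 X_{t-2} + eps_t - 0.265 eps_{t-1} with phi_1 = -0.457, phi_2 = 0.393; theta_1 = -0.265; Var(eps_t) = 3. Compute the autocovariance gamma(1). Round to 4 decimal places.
\gamma(1) = -10.3702

Multiply the model equation by X_{t-k} and take expectations. With theta_0 = psi_0 = 1 and psi_j the MA(infinity) weights, this gives
  gamma(k) - sum_i phi_i gamma(k-i) = c_k,
  c_k = sigma^2 * sum_{j=k..q} theta_j psi_{j-k}   (c_k = 0 for k > q),
using gamma(-m) = gamma(m).
psi-weights needed (psi_j = theta_j + sum_i phi_i psi_{j-i}):
  psi_1 = theta_1 + phi_1 = -0.265 + (-0.457) = -0.722
Right-hand sides:
  c_0 = sigma^2 (1 + theta_1 psi_1) = 3 * (1 + (-0.265)(-0.722)) = 3 * 1.19133 = 3.57399
  c_1 = sigma^2 theta_1 = 3 * (-0.265) = -0.795
  c_2 = 0
Equations for k = 0, 1, 2 (AR order 2, c_2 = 0):
  (E0) gamma(0) = phi_1 gamma(1) + phi_2 gamma(2) + c_0
  (E1) gamma(1) = phi_1 gamma(0) + phi_2 gamma(1) + c_1
  (E2) gamma(2) = phi_1 gamma(1) + phi_2 gamma(0)
From (E1): gamma(1) = A gamma(0) + B with
  A = phi_1 / (1 - phi_2) = -0.457 / 0.607 = -0.752883,   B = c_1 / (1 - phi_2) = -0.795 / 0.607 = -1.30972.
Insert (E2) into (E0): gamma(0) (1 - phi_2^2) = phi_1 (1 + phi_2) gamma(1) + c_0.
  phi_1 (1 + phi_2) = (-0.457)(1.393) = -0.636601,   1 - phi_2^2 = 0.845551.
Replace gamma(1) by A gamma(0) + B and collect gamma(0):
  gamma(0) [0.845551 - (-0.636601)(-0.752883)] = (-0.636601)(-1.30972) + 3.57399
  gamma(0) * 0.366265 = 4.407759
  gamma(0) = 4.407759 / 0.366265 = 12.034347.
  gamma(1) = A gamma(0) + B = (-0.752883)(12.034347) + (-1.30972) = -10.370176.
Therefore gamma(1) = -10.3702 (to 4 decimal places).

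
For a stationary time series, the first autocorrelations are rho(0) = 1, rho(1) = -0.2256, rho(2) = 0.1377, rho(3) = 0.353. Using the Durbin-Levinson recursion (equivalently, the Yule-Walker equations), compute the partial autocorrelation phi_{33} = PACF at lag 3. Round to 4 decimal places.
\phi_{33} = 0.4270

The PACF at lag k is phi_{kk}, the last component of the solution
to the Yule-Walker system G_k phi = r_k where
  (G_k)_{ij} = rho(|i - j|), (r_k)_i = rho(i), i,j = 1..k.
Equivalently, Durbin-Levinson gives phi_{kk} iteratively:
  phi_{11} = rho(1)
  phi_{kk} = [rho(k) - sum_{j=1..k-1} phi_{k-1,j} rho(k-j)]
            / [1 - sum_{j=1..k-1} phi_{k-1,j} rho(j)],
  phi_{k,j} = phi_{k-1,j} - phi_{kk} phi_{k-1,k-j},  j = 1..k-1.
Step k = 1:
  phi_11 = rho(1) = -0.2256.
Step k = 2:
  phi_22 = [rho(2) - phi_11 rho(1)] / [1 - phi_11 rho(1)] = [0.1377 - (-0.2256)(-0.2256)] / [1 - (-0.2256)(-0.2256)]
         = 0.08680464 / 0.94910464 = 0.09146.
  Update: phi_21 = phi_11 - phi_22 phi_11 = -0.2256 - (0.09146)(-0.2256) = -0.204967.
Step k = 3:
  phi_33 = [rho(3) - phi_21 rho(2) - phi_22 rho(1)] / [1 - phi_21 rho(1) - phi_22 rho(2)]
    numerator   = 0.353 - (-0.204967)(0.1377) - (0.09146)(-0.2256) = 0.40185718
    denominator = 1 - (-0.204967)(-0.2256) - (0.09146)(0.1377) = 0.94116553
  phi_33 = 0.40185718 / 0.94116553 = 0.427.
Therefore phi_{33} = 0.4270.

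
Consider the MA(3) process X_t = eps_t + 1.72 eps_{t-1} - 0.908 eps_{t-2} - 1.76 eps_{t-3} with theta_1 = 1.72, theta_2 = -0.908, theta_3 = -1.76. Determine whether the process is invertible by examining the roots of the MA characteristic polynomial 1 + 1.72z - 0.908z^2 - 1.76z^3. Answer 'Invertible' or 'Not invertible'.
\text{Not invertible}

The MA(q) characteristic polynomial is P(z) = 1 + 1.72z - 0.908z^2 - 1.76z^3.
Invertibility requires all roots to lie outside the unit circle, i.e. |z| > 1 for every root.
Degree 3: look for a simple real root z0 first, then factor out (1 - z/z0) and solve the remaining quadratic.
Testing z0 = -0.625: P(-0.625) = 1 + (1.72)(-0.625) + (-0.908)(-0.625)^2 + (-1.76)(-0.625)^3
  = 1 + (-1.075) + (-0.354687) + (0.429688) = 0.  So z_0 = -0.625 is a root, |z_0| = 0.625.
Divide out the factor (1 + 1.6 z) = (1 - z/z0) (since 1/z0 = -1.6):
  P(z) = (1 + 1.6 z)(1 + (0.12) z + (-1.1) z^2)
  [check: z-coef 0.12 - (-1.6) = 1.72; z^2-coef -1.1 - (-1.6)(0.12) = -0.908; z^3-coef -(-1.6)(-1.1) = -1.76.]
Remaining roots from the quadratic factor 1 + (0.12) z + (-1.1) z^2:
  Set 1 + (0.12) z + (-1.1) z^2 = 0, i.e. a z^2 + b z + c = 0 with a = -1.1, b = 0.12, c = 1.
  Discriminant D = b^2 - 4ac = (0.12)^2 - 4*(-1.1)*1 = 0.0144 - (-4.4) = 4.4144.
  D >= 0, so the roots are real: z = (-b +/- sqrt(D)) / (2a) = (-0.12 +/- 2.101047) / (-2.2).
    z_1 = (-0.12 + 2.101047) / (-2.2) = -0.9005,   |z_1| = 0.9005.
    z_2 = (-0.12 - 2.101047) / (-2.2) = 1.0096,   |z_2| = 1.0096.
Moduli of all roots: 0.6250, 0.9005, 1.0096.
All moduli strictly greater than 1? No.
Verdict: Not invertible.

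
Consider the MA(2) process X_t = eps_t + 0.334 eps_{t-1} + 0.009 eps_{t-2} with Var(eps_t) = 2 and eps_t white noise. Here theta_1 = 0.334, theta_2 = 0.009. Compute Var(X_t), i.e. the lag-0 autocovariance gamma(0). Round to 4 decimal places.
\gamma(0) = 2.2233

For an MA(q) process X_t = eps_t + sum_i theta_i eps_{t-i} with
Var(eps_t) = sigma^2, the variance is
  gamma(0) = sigma^2 * (1 + sum_i theta_i^2).
  sum_i theta_i^2 = (0.334)^2 + (0.009)^2 = 0.111556 + 0.000081 = 0.111637.
  gamma(0) = 2 * (1 + 0.111637) = 2 * 1.111637 = 2.223274, which rounds to 2.2233.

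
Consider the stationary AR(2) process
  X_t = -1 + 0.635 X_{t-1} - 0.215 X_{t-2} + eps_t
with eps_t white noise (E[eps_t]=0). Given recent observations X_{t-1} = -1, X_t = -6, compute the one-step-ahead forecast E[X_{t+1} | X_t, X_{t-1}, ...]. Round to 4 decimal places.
E[X_{t+1} \mid \mathcal F_t] = -4.5950

For an AR(p) model X_t = c + sum_i phi_i X_{t-i} + eps_t, the
one-step-ahead conditional mean is
  E[X_{t+1} | X_t, ...] = c + sum_i phi_i X_{t+1-i}.
Substitute known values:
  E[X_{t+1} | ...] = -1 + (0.635) * (-6) + (-0.215) * (-1)
                   = -4.5950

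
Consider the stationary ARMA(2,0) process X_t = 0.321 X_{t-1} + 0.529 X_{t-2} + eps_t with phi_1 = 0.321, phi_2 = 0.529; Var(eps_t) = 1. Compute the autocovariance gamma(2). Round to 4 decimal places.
\gamma(2) = 1.9389

Multiply the model equation by X_{t-k} and take expectations. With theta_0 = psi_0 = 1 and psi_j the MA(infinity) weights, this gives
  gamma(k) - sum_i phi_i gamma(k-i) = c_k,
  c_k = sigma^2 * sum_{j=k..q} theta_j psi_{j-k}   (c_k = 0 for k > q),
using gamma(-m) = gamma(m).
Pure AR (q = 0): c_0 = sigma^2 = 1, c_k = 0 for k >= 1.
Equations for k = 0, 1, 2 (AR order 2, c_2 = 0):
  (E0) gamma(0) = phi_1 gamma(1) + phi_2 gamma(2) + c_0
  (E1) gamma(1) = phi_1 gamma(0) + phi_2 gamma(1) + c_1
  (E2) gamma(2) = phi_1 gamma(1) + phi_2 gamma(0)
From (E1): gamma(1) = A gamma(0) + B with
  A = phi_1 / (1 - phi_2) = 0.321 / 0.471 = 0.681529,   B = c_1 / (1 - phi_2) = 0 / 0.471 = 0.
Insert (E2) into (E0): gamma(0) (1 - phi_2^2) = phi_1 (1 + phi_2) gamma(1) + c_0.
  phi_1 (1 + phi_2) = (0.321)(1.529) = 0.490809,   1 - phi_2^2 = 0.720159.
Replace gamma(1) by A gamma(0) + B and collect gamma(0):
  gamma(0) [0.720159 - (0.490809)(0.681529)] = c_0 = 1
  gamma(0) * 0.385659 = 1
  gamma(0) = 1 / 0.385659 = 2.592967.
  gamma(1) = A gamma(0) = (0.681529)(2.592967) = 1.767181.
  gamma(2) = phi_1 gamma(1) + phi_2 gamma(0) = (0.321)(1.767181) + (0.529)(2.592967) = 1.938945.
Therefore gamma(2) = 1.9389 (to 4 decimal places).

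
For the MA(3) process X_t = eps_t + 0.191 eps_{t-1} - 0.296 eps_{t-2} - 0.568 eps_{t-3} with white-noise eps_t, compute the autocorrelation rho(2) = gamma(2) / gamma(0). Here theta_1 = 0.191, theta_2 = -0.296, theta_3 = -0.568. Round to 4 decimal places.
\rho(2) = -0.2796

For an MA(q) process with theta_0 = 1, the autocovariance is
  gamma(k) = sigma^2 * sum_{i=0..q-k} theta_i * theta_{i+k},
and rho(k) = gamma(k) / gamma(0). Sigma^2 cancels.
  numerator   = (1)*(-0.296) + (0.191)*(-0.568) = -0.404488.
  denominator = (1)^2 + (0.191)^2 + (-0.296)^2 + (-0.568)^2 = 1.446721.
  rho(2) = -0.404488 / 1.446721 = -0.2796.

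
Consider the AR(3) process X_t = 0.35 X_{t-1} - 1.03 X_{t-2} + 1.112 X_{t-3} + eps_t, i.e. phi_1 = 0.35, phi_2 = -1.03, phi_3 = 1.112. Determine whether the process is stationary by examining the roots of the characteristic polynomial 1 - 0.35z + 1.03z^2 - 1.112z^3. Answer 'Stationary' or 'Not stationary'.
\text{Not stationary}

The AR(p) characteristic polynomial is P(z) = 1 - 0.35z + 1.03z^2 - 1.112z^3.
Stationarity requires all roots to lie outside the unit circle, i.e. |z| > 1 for every root.
Degree 3: look for a simple real root z0 first, then factor out (1 - z/z0) and solve the remaining quadratic.
Testing z0 = 1.25: P(1.25) = 1 + (-0.35)(1.25) + (1.03)(1.25)^2 + (-1.112)(1.25)^3
  = 1 + (-0.4375) + (1.609375) + (-2.171875) = 0.  So z_0 = 1.25 is a root, |z_0| = 1.25.
Divide out the factor (1 - 0.8 z) = (1 - z/z0) (since 1/z0 = 0.8):
  P(z) = (1 - 0.8 z)(1 + (0.45) z + (1.39) z^2)
  [check: z-coef 0.45 - (0.8) = -0.35; z^2-coef 1.39 - (0.8)(0.45) = 1.03; z^3-coef -(0.8)(1.39) = -1.112.]
Remaining roots from the quadratic factor 1 + (0.45) z + (1.39) z^2:
  Set 1 + (0.45) z + (1.39) z^2 = 0, i.e. a z^2 + b z + c = 0 with a = 1.39, b = 0.45, c = 1.
  Discriminant D = b^2 - 4ac = (0.45)^2 - 4*(1.39)*1 = 0.2025 - (5.56) = -5.3575.
  D < 0, so the roots are the complex-conjugate pair z = (-b +/- i sqrt(-D)) / (2a) = -0.1619 +/- 0.8326i.
  For a conjugate pair |z|^2 = z * conj(z) = (product of roots) = c/a = 1/(1.39) = 0.719424, so |z| = sqrt(0.719424) = 0.8482 for both roots.
Moduli of all roots: 1.2500, 0.8482, 0.8482.
All moduli strictly greater than 1? No.
Verdict: Not stationary.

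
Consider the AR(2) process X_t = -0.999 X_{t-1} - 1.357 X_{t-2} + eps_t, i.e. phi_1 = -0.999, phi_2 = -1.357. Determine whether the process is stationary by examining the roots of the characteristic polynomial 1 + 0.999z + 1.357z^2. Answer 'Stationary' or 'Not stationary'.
\text{Not stationary}

The AR(p) characteristic polynomial is P(z) = 1 + 0.999z + 1.357z^2.
Stationarity requires all roots to lie outside the unit circle, i.e. |z| > 1 for every root.
Set 1 + (0.999) z + (1.357) z^2 = 0, i.e. a z^2 + b z + c = 0 with a = 1.357, b = 0.999, c = 1.
Discriminant D = b^2 - 4ac = (0.999)^2 - 4*(1.357)*1 = 0.998001 - (5.428) = -4.429999.
D < 0, so the roots are the complex-conjugate pair z = (-b +/- i sqrt(-D)) / (2a) = -0.3681 +/- 0.7755i.
For a conjugate pair |z|^2 = z * conj(z) = (product of roots) = c/a = 1/(1.357) = 0.73692, so |z| = sqrt(0.73692) = 0.8584 for both roots.
Moduli of all roots: 0.8584, 0.8584.
All moduli strictly greater than 1? No.
Verdict: Not stationary.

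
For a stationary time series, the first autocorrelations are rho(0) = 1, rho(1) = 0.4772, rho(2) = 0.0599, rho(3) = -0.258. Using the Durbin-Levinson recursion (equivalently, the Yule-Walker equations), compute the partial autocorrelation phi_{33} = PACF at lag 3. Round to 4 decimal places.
\phi_{33} = -0.2570

The PACF at lag k is phi_{kk}, the last component of the solution
to the Yule-Walker system G_k phi = r_k where
  (G_k)_{ij} = rho(|i - j|), (r_k)_i = rho(i), i,j = 1..k.
Equivalently, Durbin-Levinson gives phi_{kk} iteratively:
  phi_{11} = rho(1)
  phi_{kk} = [rho(k) - sum_{j=1..k-1} phi_{k-1,j} rho(k-j)]
            / [1 - sum_{j=1..k-1} phi_{k-1,j} rho(j)],
  phi_{k,j} = phi_{k-1,j} - phi_{kk} phi_{k-1,k-j},  j = 1..k-1.
Step k = 1:
  phi_11 = rho(1) = 0.4772.
Step k = 2:
  phi_22 = [rho(2) - phi_11 rho(1)] / [1 - phi_11 rho(1)] = [0.0599 - (0.4772)(0.4772)] / [1 - (0.4772)(0.4772)]
         = -0.16781984 / 0.77228016 = -0.217304.
  Update: phi_21 = phi_11 - phi_22 phi_11 = 0.4772 - (-0.217304)(0.4772) = 0.580898.
Step k = 3:
  phi_33 = [rho(3) - phi_21 rho(2) - phi_22 rho(1)] / [1 - phi_21 rho(1) - phi_22 rho(2)]
    numerator   = -0.258 - (0.580898)(0.0599) - (-0.217304)(0.4772) = -0.18909813
    denominator = 1 - (0.580898)(0.4772) - (-0.217304)(0.0599) = 0.73581218
  phi_33 = -0.18909813 / 0.73581218 = -0.257.
Therefore phi_{33} = -0.2570.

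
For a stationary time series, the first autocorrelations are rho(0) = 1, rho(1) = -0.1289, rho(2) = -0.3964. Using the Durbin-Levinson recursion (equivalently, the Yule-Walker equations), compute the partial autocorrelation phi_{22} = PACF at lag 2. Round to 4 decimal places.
\phi_{22} = -0.4200

The PACF at lag k is phi_{kk}, the last component of the solution
to the Yule-Walker system G_k phi = r_k where
  (G_k)_{ij} = rho(|i - j|), (r_k)_i = rho(i), i,j = 1..k.
Equivalently, Durbin-Levinson gives phi_{kk} iteratively:
  phi_{11} = rho(1)
  phi_{kk} = [rho(k) - sum_{j=1..k-1} phi_{k-1,j} rho(k-j)]
            / [1 - sum_{j=1..k-1} phi_{k-1,j} rho(j)],
  phi_{k,j} = phi_{k-1,j} - phi_{kk} phi_{k-1,k-j},  j = 1..k-1.
Step k = 1:
  phi_11 = rho(1) = -0.1289.
Step k = 2:
  phi_22 = [rho(2) - phi_11 rho(1)] / [1 - phi_11 rho(1)] = [-0.3964 - (-0.1289)(-0.1289)] / [1 - (-0.1289)(-0.1289)]
         = -0.41301521 / 0.98338479 = -0.42.
Therefore phi_{22} = -0.4200.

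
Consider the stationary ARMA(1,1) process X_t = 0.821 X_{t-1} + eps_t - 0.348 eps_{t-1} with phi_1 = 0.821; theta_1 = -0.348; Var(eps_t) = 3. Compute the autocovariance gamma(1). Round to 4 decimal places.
\gamma(1) = 3.1095

Multiply the model equation by X_{t-k} and take expectations. With theta_0 = psi_0 = 1 and psi_j the MA(infinity) weights, this gives
  gamma(k) - sum_i phi_i gamma(k-i) = c_k,
  c_k = sigma^2 * sum_{j=k..q} theta_j psi_{j-k}   (c_k = 0 for k > q),
using gamma(-m) = gamma(m).
psi-weights needed (psi_j = theta_j + sum_i phi_i psi_{j-i}):
  psi_1 = theta_1 + phi_1 = -0.348 + (0.821) = 0.473
Right-hand sides:
  c_0 = sigma^2 (1 + theta_1 psi_1) = 3 * (1 + (-0.348)(0.473)) = 3 * 0.835396 = 2.506188
  c_1 = sigma^2 theta_1 = 3 * (-0.348) = -1.044
  c_2 = 0
Equations for k = 0 and k = 1 (AR order 1):
  gamma(0) = phi_1 gamma(1) + c_0
  gamma(1) = phi_1 gamma(0) + c_1
Substituting the second into the first: gamma(0) (1 - phi_1^2) = c_0 + phi_1 c_1, so
  gamma(0) = (c_0 + phi_1 c_1) / (1 - phi_1^2) = (2.506188 + (0.821)(-1.044)) / (1 - (0.821)^2) = 1.649064 / 0.325959 = 5.059115.
  gamma(1) = phi_1 gamma(0) + c_1 = (0.821)(5.059115) + (-1.044) = 3.109533.
Therefore gamma(1) = 3.1095 (to 4 decimal places).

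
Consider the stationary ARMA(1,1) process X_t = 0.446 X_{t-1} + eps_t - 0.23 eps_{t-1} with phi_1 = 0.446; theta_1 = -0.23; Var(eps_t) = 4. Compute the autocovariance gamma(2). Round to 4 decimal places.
\gamma(2) = 0.4317

Multiply the model equation by X_{t-k} and take expectations. With theta_0 = psi_0 = 1 and psi_j the MA(infinity) weights, this gives
  gamma(k) - sum_i phi_i gamma(k-i) = c_k,
  c_k = sigma^2 * sum_{j=k..q} theta_j psi_{j-k}   (c_k = 0 for k > q),
using gamma(-m) = gamma(m).
psi-weights needed (psi_j = theta_j + sum_i phi_i psi_{j-i}):
  psi_1 = theta_1 + phi_1 = -0.23 + (0.446) = 0.216
Right-hand sides:
  c_0 = sigma^2 (1 + theta_1 psi_1) = 4 * (1 + (-0.23)(0.216)) = 4 * 0.95032 = 3.80128
  c_1 = sigma^2 theta_1 = 4 * (-0.23) = -0.92
  c_2 = 0
Equations for k = 0 and k = 1 (AR order 1):
  gamma(0) = phi_1 gamma(1) + c_0
  gamma(1) = phi_1 gamma(0) + c_1
Substituting the second into the first: gamma(0) (1 - phi_1^2) = c_0 + phi_1 c_1, so
  gamma(0) = (c_0 + phi_1 c_1) / (1 - phi_1^2) = (3.80128 + (0.446)(-0.92)) / (1 - (0.446)^2) = 3.39096 / 0.801084 = 4.232964.
  gamma(1) = phi_1 gamma(0) + c_1 = (0.446)(4.232964) + (-0.92) = 0.967902.
For k = 2 (> q): gamma(2) = phi_1 gamma(1) = (0.446)(0.967902) = 0.431684.
Therefore gamma(2) = 0.4317 (to 4 decimal places).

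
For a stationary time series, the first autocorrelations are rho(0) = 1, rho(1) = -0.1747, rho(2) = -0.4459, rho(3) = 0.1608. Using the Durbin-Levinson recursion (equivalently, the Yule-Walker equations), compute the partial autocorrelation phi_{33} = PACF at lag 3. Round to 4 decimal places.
\phi_{33} = -0.0561

The PACF at lag k is phi_{kk}, the last component of the solution
to the Yule-Walker system G_k phi = r_k where
  (G_k)_{ij} = rho(|i - j|), (r_k)_i = rho(i), i,j = 1..k.
Equivalently, Durbin-Levinson gives phi_{kk} iteratively:
  phi_{11} = rho(1)
  phi_{kk} = [rho(k) - sum_{j=1..k-1} phi_{k-1,j} rho(k-j)]
            / [1 - sum_{j=1..k-1} phi_{k-1,j} rho(j)],
  phi_{k,j} = phi_{k-1,j} - phi_{kk} phi_{k-1,k-j},  j = 1..k-1.
Step k = 1:
  phi_11 = rho(1) = -0.1747.
Step k = 2:
  phi_22 = [rho(2) - phi_11 rho(1)] / [1 - phi_11 rho(1)] = [-0.4459 - (-0.1747)(-0.1747)] / [1 - (-0.1747)(-0.1747)]
         = -0.47642009 / 0.96947991 = -0.491418.
  Update: phi_21 = phi_11 - phi_22 phi_11 = -0.1747 - (-0.491418)(-0.1747) = -0.260551.
Step k = 3:
  phi_33 = [rho(3) - phi_21 rho(2) - phi_22 rho(1)] / [1 - phi_21 rho(1) - phi_22 rho(2)]
    numerator   = 0.1608 - (-0.260551)(-0.4459) - (-0.491418)(-0.1747) = -0.04123035
    denominator = 1 - (-0.260551)(-0.1747) - (-0.491418)(-0.4459) = 0.7353584
  phi_33 = -0.04123035 / 0.7353584 = -0.0561.
Therefore phi_{33} = -0.0561.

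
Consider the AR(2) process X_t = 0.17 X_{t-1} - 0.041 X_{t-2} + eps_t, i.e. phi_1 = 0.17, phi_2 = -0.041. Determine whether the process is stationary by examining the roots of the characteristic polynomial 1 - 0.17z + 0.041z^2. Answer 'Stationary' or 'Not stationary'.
\text{Stationary}

The AR(p) characteristic polynomial is P(z) = 1 - 0.17z + 0.041z^2.
Stationarity requires all roots to lie outside the unit circle, i.e. |z| > 1 for every root.
Set 1 + (-0.17) z + (0.041) z^2 = 0, i.e. a z^2 + b z + c = 0 with a = 0.041, b = -0.17, c = 1.
Discriminant D = b^2 - 4ac = (-0.17)^2 - 4*(0.041)*1 = 0.0289 - (0.164) = -0.1351.
D < 0, so the roots are the complex-conjugate pair z = (-b +/- i sqrt(-D)) / (2a) = 2.0732 +/- 4.4824i.
For a conjugate pair |z|^2 = z * conj(z) = (product of roots) = c/a = 1/(0.041) = 24.390244, so |z| = sqrt(24.390244) = 4.9386 for both roots.
Moduli of all roots: 4.9386, 4.9386.
All moduli strictly greater than 1? Yes.
Verdict: Stationary.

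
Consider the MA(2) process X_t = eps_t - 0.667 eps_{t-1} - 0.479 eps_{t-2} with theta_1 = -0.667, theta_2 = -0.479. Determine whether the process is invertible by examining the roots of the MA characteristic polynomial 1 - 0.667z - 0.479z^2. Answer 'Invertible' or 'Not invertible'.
\text{Not invertible}

The MA(q) characteristic polynomial is P(z) = 1 - 0.667z - 0.479z^2.
Invertibility requires all roots to lie outside the unit circle, i.e. |z| > 1 for every root.
Set 1 + (-0.667) z + (-0.479) z^2 = 0, i.e. a z^2 + b z + c = 0 with a = -0.479, b = -0.667, c = 1.
Discriminant D = b^2 - 4ac = (-0.667)^2 - 4*(-0.479)*1 = 0.444889 - (-1.916) = 2.360889.
D >= 0, so the roots are real: z = (-b +/- sqrt(D)) / (2a) = (0.667 +/- 1.536518) / (-0.958).
  z_1 = (0.667 + 1.536518) / (-0.958) = -2.3001,   |z_1| = 2.3001.
  z_2 = (0.667 - 1.536518) / (-0.958) = 0.9076,   |z_2| = 0.9076.
Moduli of all roots: 2.3001, 0.9076.
All moduli strictly greater than 1? No.
Verdict: Not invertible.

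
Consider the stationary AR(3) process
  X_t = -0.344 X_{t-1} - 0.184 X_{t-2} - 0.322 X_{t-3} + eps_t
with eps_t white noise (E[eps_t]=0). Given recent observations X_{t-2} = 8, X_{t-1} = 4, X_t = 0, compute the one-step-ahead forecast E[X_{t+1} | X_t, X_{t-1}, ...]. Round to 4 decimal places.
E[X_{t+1} \mid \mathcal F_t] = -3.3120

For an AR(p) model X_t = c + sum_i phi_i X_{t-i} + eps_t, the
one-step-ahead conditional mean is
  E[X_{t+1} | X_t, ...] = c + sum_i phi_i X_{t+1-i}.
Substitute known values:
  E[X_{t+1} | ...] = (-0.344) * (0) + (-0.184) * (4) + (-0.322) * (8)
                   = -3.3120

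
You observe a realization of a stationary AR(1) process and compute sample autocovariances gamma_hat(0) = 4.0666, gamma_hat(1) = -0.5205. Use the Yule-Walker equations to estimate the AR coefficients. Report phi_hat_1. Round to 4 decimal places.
\hat\phi_{1} = -0.1280

The Yule-Walker equations for an AR(p) process read, in matrix form,
  Gamma_p phi = r_p,   with   (Gamma_p)_{ij} = gamma(|i - j|),
                       (r_p)_i = gamma(i),   i,j = 1..p.
Substitute the sample gammas (Toeplitz matrix and right-hand side of size 1):
  Gamma_p = [[4.0666]]
  r_p     = [-0.5205]
With p = 1 this is the single equation gamma(0) phi_1 = gamma(1):
  phi_hat_1 = gamma(1) / gamma(0) = -0.5205 / 4.0666 = -0.1280.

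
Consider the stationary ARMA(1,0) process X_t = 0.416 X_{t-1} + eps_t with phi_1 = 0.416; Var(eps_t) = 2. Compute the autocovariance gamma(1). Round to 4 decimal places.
\gamma(1) = 1.0061

Multiply the model equation by X_{t-k} and take expectations. With theta_0 = psi_0 = 1 and psi_j the MA(infinity) weights, this gives
  gamma(k) - sum_i phi_i gamma(k-i) = c_k,
  c_k = sigma^2 * sum_{j=k..q} theta_j psi_{j-k}   (c_k = 0 for k > q),
using gamma(-m) = gamma(m).
Pure AR (q = 0): c_0 = sigma^2 = 2, c_k = 0 for k >= 1.
Equations for k = 0 and k = 1 (AR order 1):
  gamma(0) = phi_1 gamma(1) + c_0
  gamma(1) = phi_1 gamma(0) + c_1
Substituting the second into the first: gamma(0) (1 - phi_1^2) = c_0 + phi_1 c_1, so
  gamma(0) = c_0 / (1 - phi_1^2) = 2 / (1 - (0.416)^2) = 2 / 0.826944 = 2.418543.
  gamma(1) = phi_1 gamma(0) = (0.416)(2.418543) = 1.006114.
Therefore gamma(1) = 1.0061 (to 4 decimal places).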